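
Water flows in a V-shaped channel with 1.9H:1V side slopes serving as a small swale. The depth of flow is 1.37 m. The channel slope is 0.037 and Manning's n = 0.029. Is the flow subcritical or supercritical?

supercritical

For a triangular section with side slope z = 1.9: A = zy² = 1.9×1.37² = 3.566 m²; P = 2y√(1+z²) = 2×1.37×2.147 = 5.883 m.
Hydraulic radius R = A/P = 3.566/5.883 = 0.6062 m.
V = (1/n) R^(2/3) √S = (1/0.029) × 0.6062^(2/3) × √0.037 = 4.751 m/s. Hydraulic depth D_h = A/T = 3.566/5.206 = 0.685 m.
Froude number Fr = V/√(g·D_h) = 4.751/√(9.81×0.685) = 1.83, which is greater than 1, so the flow is supercritical.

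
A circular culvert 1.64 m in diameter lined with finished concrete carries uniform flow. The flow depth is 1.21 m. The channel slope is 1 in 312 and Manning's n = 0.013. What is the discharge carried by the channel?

Q = 4.54 m³/s

For a circular section of diameter D = 1.64 m at depth y = 1.21 m, the central angle is θ = 2 arccos(1 − 2y/D) = 4.133 rad. Then A = (D²/8)(θ − sin θ) = 1.671 m² and P = Dθ/2 = 3.389 m.
Hydraulic radius R = A/P = 1.671/3.389 = 0.493 m.
Manning's equation: Q = (1/n) A R^(2/3) S^(1/2) = (1/0.013) × 1.671 × 0.493^(2/3) × 0.003205^(1/2) = 4.54 m³/s.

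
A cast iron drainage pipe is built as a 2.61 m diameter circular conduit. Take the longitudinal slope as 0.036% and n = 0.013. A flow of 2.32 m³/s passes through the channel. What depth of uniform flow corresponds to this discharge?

Manning's equation rearranged: A R^(2/3) = nQ / (1·√S) = 0.013 × 2.32 / (√0.00036) = 1.59.
Try y = 0.94 m: A R^(2/3) = 1.117 — low.
Try y = 1.26 m: A R^(2/3) = 1.895 — high.
Try y = 1.14 m: A R^(2/3) = 1.59 — matches.

y_n = 1.14 m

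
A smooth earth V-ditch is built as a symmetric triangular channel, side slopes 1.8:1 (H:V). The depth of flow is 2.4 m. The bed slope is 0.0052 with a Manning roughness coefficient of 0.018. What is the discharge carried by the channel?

For a triangular section with side slope z = 1.8: A = zy² = 1.8×2.4² = 10.37 m²; P = 2y√(1+z²) = 2×2.4×2.059 = 9.884 m.
Hydraulic radius R = A/P = 10.37/9.884 = 1.049 m.
Manning's equation: Q = (1/n) A R^(2/3) S^(1/2) = (1/0.018) × 10.37 × 1.049^(2/3) × 0.0052^(1/2) = 42.9 m³/s.

Q = 42.9 m³/s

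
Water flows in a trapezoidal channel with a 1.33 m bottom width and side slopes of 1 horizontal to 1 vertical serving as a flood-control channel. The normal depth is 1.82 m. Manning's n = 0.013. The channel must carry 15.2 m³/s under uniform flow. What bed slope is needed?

S = 0.0014

With bottom width b = 1.33 m and side slope z = 1: A = (b + zy)y = (1.33 + 1×1.82)×1.82 = 5.733 m²; P = b + 2y√(1+z²) = 1.33 + 2×1.82×1.414 = 6.478 m.
Hydraulic radius R = A/P = 5.733/6.478 = 0.885 m.
From Manning's equation, S = [nQ / (1 A R^(2/3))]² = [0.013 × 15.2 / (1 × 5.733 × 0.885^(2/3))]² = 0.0014.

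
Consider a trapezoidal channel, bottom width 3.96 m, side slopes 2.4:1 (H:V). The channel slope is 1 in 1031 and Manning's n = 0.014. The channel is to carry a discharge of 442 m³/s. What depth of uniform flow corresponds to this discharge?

y_n = 5.58 m

Manning's equation rearranged: A R^(2/3) = nQ / (1·√S) = 0.014 × 442 / (√0.0009699) = 198.7.
At y = 6.63 m: A R^(2/3) = 299.5 — too large.
At y = 5.58 m: A R^(2/3) = 198.5 — matches.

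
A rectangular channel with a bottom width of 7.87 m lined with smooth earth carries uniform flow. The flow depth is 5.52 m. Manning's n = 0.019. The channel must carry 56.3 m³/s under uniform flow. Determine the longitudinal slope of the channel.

S = 0.0002

Flow area A = b·y = 7.87 × 5.52 = 43.44 m². Wetted perimeter P = b + 2y = 7.87 + 2×5.52 = 18.91 m.
Hydraulic radius R = A/P = 43.44/18.91 = 2.297 m.
From Manning's equation, S = [nQ / (1 A R^(2/3))]² = [0.019 × 56.3 / (1 × 43.44 × 2.297^(2/3))]² = 0.0002.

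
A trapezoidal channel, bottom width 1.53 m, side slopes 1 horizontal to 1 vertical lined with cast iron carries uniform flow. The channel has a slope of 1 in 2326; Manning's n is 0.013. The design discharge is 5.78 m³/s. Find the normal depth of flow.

y_n = 1.45 m

Manning's equation rearranged: A R^(2/3) = nQ / (1·√S) = 0.013 × 5.78 / (√0.0004299) = 3.624.
At y = 1.81 m: A R^(2/3) = 5.674 — high.
At y = 1.45 m: A R^(2/3) = 3.622 — matches.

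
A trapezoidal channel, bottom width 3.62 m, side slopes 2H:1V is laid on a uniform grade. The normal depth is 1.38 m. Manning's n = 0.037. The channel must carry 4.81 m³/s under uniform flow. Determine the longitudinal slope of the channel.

S = 0.000471

With bottom width b = 3.62 m and side slope z = 2: A = (b + zy)y = (3.62 + 2×1.38)×1.38 = 8.804 m²; P = b + 2y√(1+z²) = 3.62 + 2×1.38×2.236 = 9.792 m.
Hydraulic radius R = A/P = 8.804/9.792 = 0.8992 m.
From Manning's equation, S = [nQ / (1 A R^(2/3))]² = [0.037 × 4.81 / (1 × 8.804 × 0.8992^(2/3))]² = 0.000471.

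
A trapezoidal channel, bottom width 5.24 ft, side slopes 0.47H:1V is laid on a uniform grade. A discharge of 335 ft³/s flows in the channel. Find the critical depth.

y_c = 4.38 ft

At critical depth, Q² T / (g A³) = 1, i.e. A³/T = Q²/g = 335²/32.2 = 3485.
Trying y = 3.1 ft: A³/T = 1097 — short.
Trying y = 5.19 ft: A³/T = 6257 — over.
Trying y = 4.38 ft: A³/T = 3491 — ≈ 3485.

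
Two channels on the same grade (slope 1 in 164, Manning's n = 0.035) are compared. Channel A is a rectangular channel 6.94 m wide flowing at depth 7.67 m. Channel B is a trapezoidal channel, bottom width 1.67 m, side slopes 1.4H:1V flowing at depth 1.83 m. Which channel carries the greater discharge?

channel A

Channel A: Flow area A = b·y = 6.94 × 7.67 = 53.23 m². Wetted perimeter P = b + 2y = 6.94 + 2×7.67 = 22.28 m. Hydraulic radius R = A/P = 53.23/22.28 = 2.389 m. Q_A = (1/0.035)·53.23·2.389^(2/3)·√0.006098 = 212.2 m³/s.
Channel B: With bottom width b = 1.67 m and side slope z = 1.4: A = (b + zy)y = (1.67 + 1.4×1.83)×1.83 = 7.745 m²; P = b + 2y√(1+z²) = 1.67 + 2×1.83×1.72 = 7.967 m. Hydraulic radius R = A/P = 7.745/7.967 = 0.9721 m. Q_B = (1/0.035)·7.745·0.9721^(2/3)·√0.006098 = 16.96 m³/s.
Q_A = 212.2 m³/s vs Q_B = 16.96 m³/s, so channel A carries more.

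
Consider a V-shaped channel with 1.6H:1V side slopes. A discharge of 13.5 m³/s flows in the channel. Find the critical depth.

y_c = 1.71 m

At critical depth, Q² T / (g A³) = 1, i.e. A³/T = Q²/g = 13.5²/9.81 = 18.58.
At y = 1.5 m: A³/T = 9.72 — short.
At y = 1.95 m: A³/T = 36.09 — over.
At y = 1.71 m: A³/T = 18.72 — ≈ 18.58.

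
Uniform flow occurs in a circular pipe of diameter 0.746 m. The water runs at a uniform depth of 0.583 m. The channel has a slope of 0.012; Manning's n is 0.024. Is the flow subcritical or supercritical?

subcritical

For a circular section of diameter D = 0.746 m at depth y = 0.583 m, the central angle is θ = 2 arccos(1 − 2y/D) = 4.338 rad. Then A = (D²/8)(θ − sin θ) = 0.3665 m² and P = Dθ/2 = 1.618 m.
Hydraulic radius R = A/P = 0.3665/1.618 = 0.2265 m.
V = (1/n) R^(2/3) √S = (1/0.024) × 0.2265^(2/3) × √0.012 = 1.696 m/s. Hydraulic depth D_h = A/T = 0.3665/0.6165 = 0.5944 m.
Froude number Fr = V/√(g·D_h) = 1.696/√(9.81×0.5944) = 0.702, which is less than 1, so the flow is subcritical.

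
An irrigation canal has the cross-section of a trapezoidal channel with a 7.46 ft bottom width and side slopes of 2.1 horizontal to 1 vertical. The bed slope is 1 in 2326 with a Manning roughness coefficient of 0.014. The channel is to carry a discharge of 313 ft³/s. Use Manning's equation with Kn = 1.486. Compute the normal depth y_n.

Manning's equation rearranged: A R^(2/3) = nQ / (1.486·√S) = 0.014 × 313 / (1.486 × √0.0004299) = 142.2.
At y = 3.32 ft: A R^(2/3) = 78.37 — low.
At y = 5.43 ft: A R^(2/3) = 219.2 — high.
At y = 4.43 ft: A R^(2/3) = 142.1 — ≈ 142.2.

y_n = 4.43 ft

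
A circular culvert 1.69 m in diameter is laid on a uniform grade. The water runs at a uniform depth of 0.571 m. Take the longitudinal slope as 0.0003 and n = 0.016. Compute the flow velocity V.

For a circular section of diameter D = 1.69 m at depth y = 0.571 m, the central angle is θ = 2 arccos(1 − 2y/D) = 2.481 rad. Then A = (D²/8)(θ − sin θ) = 0.6668 m² and P = Dθ/2 = 2.097 m.
Hydraulic radius R = A/P = 0.6668/2.097 = 0.318 m.
From Manning's equation, V = (1/n) R^(2/3) S^(1/2) = (1/0.016) × 0.318^(2/3) × 0.0003^(1/2) = 0.504 m/s.

V = 0.504 m/s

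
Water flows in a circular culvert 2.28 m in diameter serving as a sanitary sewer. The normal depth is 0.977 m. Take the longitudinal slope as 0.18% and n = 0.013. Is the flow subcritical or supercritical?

subcritical

For a circular section of diameter D = 2.28 m at depth y = 0.977 m, the central angle is θ = 2 arccos(1 − 2y/D) = 2.855 rad. Then A = (D²/8)(θ − sin θ) = 1.671 m² and P = Dθ/2 = 3.254 m.
Hydraulic radius R = A/P = 1.671/3.254 = 0.5135 m.
V = (1/n) R^(2/3) √S = (1/0.013) × 0.5135^(2/3) × √0.0018 = 2.093 m/s. Hydraulic depth D_h = A/T = 1.671/2.257 = 0.7405 m.
Froude number Fr = V/√(g·D_h) = 2.093/√(9.81×0.7405) = 0.776, which is less than 1, so the flow is subcritical.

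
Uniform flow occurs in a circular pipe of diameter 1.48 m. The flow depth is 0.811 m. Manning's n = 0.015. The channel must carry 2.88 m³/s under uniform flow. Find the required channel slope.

For a circular section of diameter D = 1.48 m at depth y = 0.811 m, the central angle is θ = 2 arccos(1 − 2y/D) = 3.334 rad. Then A = (D²/8)(θ − sin θ) = 0.9651 m² and P = Dθ/2 = 2.467 m.
Hydraulic radius R = A/P = 0.9651/2.467 = 0.3912 m.
From Manning's equation, S = [nQ / (1 A R^(2/3))]² = [0.015 × 2.88 / (1 × 0.9651 × 0.3912^(2/3))]² = 0.007.

S = 0.007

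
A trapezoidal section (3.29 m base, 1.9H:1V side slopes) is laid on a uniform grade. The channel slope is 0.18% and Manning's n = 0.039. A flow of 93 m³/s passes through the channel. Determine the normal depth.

y_n = 4.31 m

Manning's equation rearranged: A R^(2/3) = nQ / (1·√S) = 0.039 × 93 / (√0.0018) = 85.49.
Try y = 4.96 m: A R^(2/3) = 118.2 — over.
Try y = 3.25 m: A R^(2/3) = 45.24 — short.
Try y = 4.31 m: A R^(2/3) = 85.45 — matches.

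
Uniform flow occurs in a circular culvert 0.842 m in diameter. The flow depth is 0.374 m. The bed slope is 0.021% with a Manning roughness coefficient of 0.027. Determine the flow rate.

For a circular section of diameter D = 0.842 m at depth y = 0.374 m, the central angle is θ = 2 arccos(1 − 2y/D) = 2.918 rad. Then A = (D²/8)(θ − sin θ) = 0.2389 m² and P = Dθ/2 = 1.228 m.
Hydraulic radius R = A/P = 0.2389/1.228 = 0.1945 m.
Manning's equation: Q = (1/n) A R^(2/3) S^(1/2) = (1/0.027) × 0.2389 × 0.1945^(2/3) × 0.00021^(1/2) = 0.043 m³/s.

Q = 0.043 m³/s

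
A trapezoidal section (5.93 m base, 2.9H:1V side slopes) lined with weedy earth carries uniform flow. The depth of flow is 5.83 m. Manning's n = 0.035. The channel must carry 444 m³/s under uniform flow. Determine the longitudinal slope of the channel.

With bottom width b = 5.93 m and side slope z = 2.9: A = (b + zy)y = (5.93 + 2.9×5.83)×5.83 = 133.1 m²; P = b + 2y√(1+z²) = 5.93 + 2×5.83×3.068 = 41.7 m.
Hydraulic radius R = A/P = 133.1/41.7 = 3.193 m.
From Manning's equation, S = [nQ / (1 A R^(2/3))]² = [0.035 × 444 / (1 × 133.1 × 3.193^(2/3))]² = 0.0029.

S = 0.0029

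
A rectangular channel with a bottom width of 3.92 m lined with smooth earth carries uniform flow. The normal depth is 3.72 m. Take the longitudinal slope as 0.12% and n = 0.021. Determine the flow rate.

Q = 28.4 m³/s

Flow area A = b·y = 3.92 × 3.72 = 14.58 m². Wetted perimeter P = b + 2y = 3.92 + 2×3.72 = 11.36 m.
Hydraulic radius R = A/P = 14.58/11.36 = 1.284 m.
Manning's equation: Q = (1/n) A R^(2/3) S^(1/2) = (1/0.021) × 14.58 × 1.284^(2/3) × 0.0012^(1/2) = 28.4 m³/s.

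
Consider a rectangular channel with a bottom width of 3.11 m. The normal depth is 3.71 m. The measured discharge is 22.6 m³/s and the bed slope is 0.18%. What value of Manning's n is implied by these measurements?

Flow area A = b·y = 3.11 × 3.71 = 11.54 m². Wetted perimeter P = b + 2y = 3.11 + 2×3.71 = 10.53 m.
Hydraulic radius R = A/P = 11.54/10.53 = 1.096 m.
Rearranging Manning's equation: n = (1/Q) A R^(2/3) S^(1/2) = (1/22.6) × 11.54 × 1.096^(2/3) × √0.0018 = 0.023.

n = 0.023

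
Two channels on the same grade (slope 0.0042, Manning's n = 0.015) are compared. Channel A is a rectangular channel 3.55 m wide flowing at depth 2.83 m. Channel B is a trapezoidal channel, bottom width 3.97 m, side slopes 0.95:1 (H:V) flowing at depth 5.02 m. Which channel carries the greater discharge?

Channel A: Flow area A = b·y = 3.55 × 2.83 = 10.05 m². Wetted perimeter P = b + 2y = 3.55 + 2×2.83 = 9.21 m. Hydraulic radius R = A/P = 10.05/9.21 = 1.091 m. Q_A = (1/0.015)·10.05·1.091^(2/3)·√0.0042 = 46 m³/s.
Channel B: With bottom width b = 3.97 m and side slope z = 0.95: A = (b + zy)y = (3.97 + 0.95×5.02)×5.02 = 43.87 m²; P = b + 2y√(1+z²) = 3.97 + 2×5.02×1.379 = 17.82 m. Hydraulic radius R = A/P = 43.87/17.82 = 2.462 m. Q_B = (1/0.015)·43.87·2.462^(2/3)·√0.0042 = 345.6 m³/s.
Q_A = 46 m³/s vs Q_B = 345.6 m³/s, so channel B carries more.

channel B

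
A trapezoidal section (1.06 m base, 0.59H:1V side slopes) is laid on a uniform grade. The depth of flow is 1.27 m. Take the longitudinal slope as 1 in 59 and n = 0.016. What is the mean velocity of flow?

With bottom width b = 1.06 m and side slope z = 0.59: A = (b + zy)y = (1.06 + 0.59×1.27)×1.27 = 2.298 m²; P = b + 2y√(1+z²) = 1.06 + 2×1.27×1.161 = 4.009 m.
Hydraulic radius R = A/P = 2.298/4.009 = 0.5731 m.
From Manning's equation, V = (1/n) R^(2/3) S^(1/2) = (1/0.016) × 0.5731^(2/3) × 0.01695^(1/2) = 5.61 m/s.

V = 5.61 m/s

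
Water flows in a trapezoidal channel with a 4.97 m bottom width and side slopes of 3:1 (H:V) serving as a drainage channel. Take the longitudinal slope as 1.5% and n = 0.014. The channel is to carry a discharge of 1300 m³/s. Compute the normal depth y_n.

Manning's equation rearranged: A R^(2/3) = nQ / (1·√S) = 0.014 × 1300 / (√0.015) = 148.6.
At y = 3.23 m: A R^(2/3) = 71.73 — too small.
At y = 4.45 m: A R^(2/3) = 148.6 — matches.

y_n = 4.45 m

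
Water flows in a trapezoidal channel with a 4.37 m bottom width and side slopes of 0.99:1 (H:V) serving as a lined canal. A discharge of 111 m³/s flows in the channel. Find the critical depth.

At critical depth, Q² T / (g A³) = 1, i.e. A³/T = Q²/g = 111²/9.81 = 1256.
Trying y = 3.55 m: A³/T = 1924 — over.
Trying y = 2.72 m: A³/T = 726.7 — short.
Trying y = 3.16 m: A³/T = 1252 — ≈ 1256.

y_c = 3.16 m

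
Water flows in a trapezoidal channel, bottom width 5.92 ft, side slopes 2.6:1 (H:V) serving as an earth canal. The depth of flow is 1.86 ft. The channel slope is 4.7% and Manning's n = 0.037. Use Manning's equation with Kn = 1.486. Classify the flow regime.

With bottom width b = 5.92 ft and side slope z = 2.6: A = (b + zy)y = (5.92 + 2.6×1.86)×1.86 = 20.01 ft²; P = b + 2y√(1+z²) = 5.92 + 2×1.86×2.786 = 16.28 ft.
Hydraulic radius R = A/P = 20.01/16.28 = 1.229 ft.
V = (1.486/n) R^(2/3) √S = (1.486/0.037) × 1.229^(2/3) × √0.047 = 9.988 ft/s. Hydraulic depth D_h = A/T = 20.01/15.59 = 1.283 ft.
Froude number Fr = V/√(g·D_h) = 9.988/√(32.2×1.283) = 1.55, which is greater than 1, so the flow is supercritical.

supercritical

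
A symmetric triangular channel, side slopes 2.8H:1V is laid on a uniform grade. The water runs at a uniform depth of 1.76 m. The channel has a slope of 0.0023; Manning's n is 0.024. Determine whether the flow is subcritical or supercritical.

subcritical

For a triangular section with side slope z = 2.8: A = zy² = 2.8×1.76² = 8.673 m²; P = 2y√(1+z²) = 2×1.76×2.973 = 10.47 m.
Hydraulic radius R = A/P = 8.673/10.47 = 0.8287 m.
V = (1/n) R^(2/3) √S = (1/0.024) × 0.8287^(2/3) × √0.0023 = 1.763 m/s. Hydraulic depth D_h = A/T = 8.673/9.856 = 0.88 m.
Froude number Fr = V/√(g·D_h) = 1.763/√(9.81×0.88) = 0.6, which is less than 1, so the flow is subcritical.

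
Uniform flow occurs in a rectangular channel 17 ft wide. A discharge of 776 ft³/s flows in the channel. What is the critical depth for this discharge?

For a rectangular channel, critical depth y_c = (q²/g)^(1/3) where q = Q/b = 776/17 = 45.65 ft²/s.
So y_c = (45.65²/32.2)^(1/3) = 4.01 ft.

y_c = 4.01 ft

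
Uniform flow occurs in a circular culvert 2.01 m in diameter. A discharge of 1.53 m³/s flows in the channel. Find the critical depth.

y_c = 0.579 m

At critical depth, Q² T / (g A³) = 1, i.e. A³/T = Q²/g = 1.53²/9.81 = 0.2386.
Try y = 0.71 m: A³/T = 0.5239 — over.
Try y = 0.514 m: A³/T = 0.1498 — short.
Try y = 0.579 m: A³/T = 0.238 — close enough.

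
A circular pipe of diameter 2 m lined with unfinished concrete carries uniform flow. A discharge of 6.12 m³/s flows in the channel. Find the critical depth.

At critical depth, Q² T / (g A³) = 1, i.e. A³/T = Q²/g = 6.12²/9.81 = 3.818.
At y = 0.819 m: A³/T = 0.9024 — low.
At y = 1.19 m: A³/T = 3.768 — matches.

y_c = 1.19 m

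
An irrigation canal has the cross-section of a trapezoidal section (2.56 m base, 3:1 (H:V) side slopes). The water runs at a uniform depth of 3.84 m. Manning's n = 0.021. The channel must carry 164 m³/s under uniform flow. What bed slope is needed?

S = 0.0016

With bottom width b = 2.56 m and side slope z = 3: A = (b + zy)y = (2.56 + 3×3.84)×3.84 = 54.07 m²; P = b + 2y√(1+z²) = 2.56 + 2×3.84×3.162 = 26.85 m.
Hydraulic radius R = A/P = 54.07/26.85 = 2.014 m.
From Manning's equation, S = [nQ / (1 A R^(2/3))]² = [0.021 × 164 / (1 × 54.07 × 2.014^(2/3))]² = 0.0016.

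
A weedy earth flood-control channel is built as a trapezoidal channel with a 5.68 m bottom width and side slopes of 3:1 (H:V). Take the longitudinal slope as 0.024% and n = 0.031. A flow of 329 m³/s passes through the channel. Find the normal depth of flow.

y_n = 8.2 m

Manning's equation rearranged: A R^(2/3) = nQ / (1·√S) = 0.031 × 329 / (√0.00024) = 658.3.
Trying y = 10.5 m: A R^(2/3) = 1204 — high.
Trying y = 6.37 m: A R^(2/3) = 359.5 — low.
Trying y = 8.2 m: A R^(2/3) = 658.1 — close enough.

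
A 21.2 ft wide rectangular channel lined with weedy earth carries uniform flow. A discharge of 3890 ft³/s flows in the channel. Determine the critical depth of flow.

For a rectangular channel, critical depth y_c = (q²/g)^(1/3) where q = Q/b = 3890/21.2 = 183.5 ft²/s.
So y_c = (183.5²/32.2)^(1/3) = 10.1 ft.

y_c = 10.1 ft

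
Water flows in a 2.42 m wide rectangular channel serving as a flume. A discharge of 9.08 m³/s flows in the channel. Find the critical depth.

For a rectangular channel, critical depth y_c = (q²/g)^(1/3) where q = Q/b = 9.08/2.42 = 3.752 m²/s.
So y_c = (3.752²/9.81)^(1/3) = 1.13 m.

y_c = 1.13 m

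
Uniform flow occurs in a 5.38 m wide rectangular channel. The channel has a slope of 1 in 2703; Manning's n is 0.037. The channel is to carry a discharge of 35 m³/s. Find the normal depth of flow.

Manning's equation rearranged: A R^(2/3) = nQ / (1·√S) = 0.037 × 35 / (√0.00037) = 67.33.
At y = 9.59 m: A R^(2/3) = 84.63 — over.
At y = 6.58 m: A R^(2/3) = 54.48 — short.
At y = 7.87 m: A R^(2/3) = 67.32 — close enough.

y_n = 7.87 m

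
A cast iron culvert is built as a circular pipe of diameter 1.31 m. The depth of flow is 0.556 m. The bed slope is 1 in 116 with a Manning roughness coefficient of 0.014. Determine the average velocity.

V = 2.93 m/s

For a circular section of diameter D = 1.31 m at depth y = 0.556 m, the central angle is θ = 2 arccos(1 − 2y/D) = 2.838 rad. Then A = (D²/8)(θ − sin θ) = 0.5447 m² and P = Dθ/2 = 1.859 m.
Hydraulic radius R = A/P = 0.5447/1.859 = 0.293 m.
From Manning's equation, V = (1/n) R^(2/3) S^(1/2) = (1/0.014) × 0.293^(2/3) × 0.008621^(1/2) = 2.93 m/s.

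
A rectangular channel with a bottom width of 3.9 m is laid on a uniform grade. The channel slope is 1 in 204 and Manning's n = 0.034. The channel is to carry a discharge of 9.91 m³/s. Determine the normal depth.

Manning's equation rearranged: A R^(2/3) = nQ / (1·√S) = 0.034 × 9.91 / (√0.004902) = 4.812.
Trying y = 1.26 m: A R^(2/3) = 4.112 — low.
Trying y = 1.77 m: A R^(2/3) = 6.567 — high.
Trying y = 1.41 m: A R^(2/3) = 4.811 — ≈ 4.812.

y_n = 1.41 m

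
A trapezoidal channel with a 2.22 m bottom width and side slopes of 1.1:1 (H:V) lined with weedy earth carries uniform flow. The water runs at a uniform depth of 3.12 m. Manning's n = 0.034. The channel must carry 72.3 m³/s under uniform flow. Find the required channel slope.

With bottom width b = 2.22 m and side slope z = 1.1: A = (b + zy)y = (2.22 + 1.1×3.12)×3.12 = 17.63 m²; P = b + 2y√(1+z²) = 2.22 + 2×3.12×1.487 = 11.5 m.
Hydraulic radius R = A/P = 17.63/11.5 = 1.534 m.
From Manning's equation, S = [nQ / (1 A R^(2/3))]² = [0.034 × 72.3 / (1 × 17.63 × 1.534^(2/3))]² = 0.011.

S = 0.011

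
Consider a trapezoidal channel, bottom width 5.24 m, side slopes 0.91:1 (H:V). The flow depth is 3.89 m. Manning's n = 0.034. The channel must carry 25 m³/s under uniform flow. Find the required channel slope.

With bottom width b = 5.24 m and side slope z = 0.91: A = (b + zy)y = (5.24 + 0.91×3.89)×3.89 = 34.15 m²; P = b + 2y√(1+z²) = 5.24 + 2×3.89×1.352 = 15.76 m.
Hydraulic radius R = A/P = 34.15/15.76 = 2.167 m.
From Manning's equation, S = [nQ / (1 A R^(2/3))]² = [0.034 × 25 / (1 × 34.15 × 2.167^(2/3))]² = 0.000221.

S = 0.000221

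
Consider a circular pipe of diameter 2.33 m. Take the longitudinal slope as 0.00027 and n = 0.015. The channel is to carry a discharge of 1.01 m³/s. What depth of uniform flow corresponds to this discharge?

Manning's equation rearranged: A R^(2/3) = nQ / (1·√S) = 0.015 × 1.01 / (√0.00027) = 0.922.
At y = 1.07 m: A R^(2/3) = 1.284 — too large.
At y = 0.736 m: A R^(2/3) = 0.6433 — too small.
At y = 0.891 m: A R^(2/3) = 0.9226 — ≈ 0.922.

y_n = 0.891 m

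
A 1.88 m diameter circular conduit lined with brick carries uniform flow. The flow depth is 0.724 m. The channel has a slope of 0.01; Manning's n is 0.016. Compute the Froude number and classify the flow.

supercritical

For a circular section of diameter D = 1.88 m at depth y = 0.724 m, the central angle is θ = 2 arccos(1 − 2y/D) = 2.678 rad. Then A = (D²/8)(θ − sin θ) = 0.9855 m² and P = Dθ/2 = 2.517 m.
Hydraulic radius R = A/P = 0.9855/2.517 = 0.3915 m.
V = (1/n) R^(2/3) √S = (1/0.016) × 0.3915^(2/3) × √0.01 = 3.345 m/s. Hydraulic depth D_h = A/T = 0.9855/1.83 = 0.5386 m.
Froude number Fr = V/√(g·D_h) = 3.345/√(9.81×0.5386) = 1.46, which is greater than 1, so the flow is supercritical.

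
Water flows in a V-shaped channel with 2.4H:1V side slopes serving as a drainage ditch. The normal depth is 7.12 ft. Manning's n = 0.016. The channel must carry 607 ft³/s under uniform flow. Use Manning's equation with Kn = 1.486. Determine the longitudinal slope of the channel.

S = 0.000591

For a triangular section with side slope z = 2.4: A = zy² = 2.4×7.12² = 121.7 ft²; P = 2y√(1+z²) = 2×7.12×2.6 = 37.02 ft.
Hydraulic radius R = A/P = 121.7/37.02 = 3.286 ft.
From Manning's equation, S = [nQ / (1.486 A R^(2/3))]² = [0.016 × 607 / (1.486 × 121.7 × 3.286^(2/3))]² = 0.000591.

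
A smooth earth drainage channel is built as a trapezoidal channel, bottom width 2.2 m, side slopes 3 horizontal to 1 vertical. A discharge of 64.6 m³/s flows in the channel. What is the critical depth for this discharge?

At critical depth, Q² T / (g A³) = 1, i.e. A³/T = Q²/g = 64.6²/9.81 = 425.4.
At y = 1.81 m: A³/T = 201.7 — low.
At y = 2.49 m: A³/T = 814.5 — high.
At y = 2.15 m: A³/T = 426 — matches.

y_c = 2.15 m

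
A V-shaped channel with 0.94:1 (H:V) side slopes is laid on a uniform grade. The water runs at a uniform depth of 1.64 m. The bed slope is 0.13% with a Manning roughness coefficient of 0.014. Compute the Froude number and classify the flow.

subcritical

For a triangular section with side slope z = 0.94: A = zy² = 0.94×1.64² = 2.528 m²; P = 2y√(1+z²) = 2×1.64×1.372 = 4.502 m.
Hydraulic radius R = A/P = 2.528/4.502 = 0.5616 m.
V = (1/n) R^(2/3) √S = (1/0.014) × 0.5616^(2/3) × √0.0013 = 1.753 m/s. Hydraulic depth D_h = A/T = 2.528/3.083 = 0.82 m.
Froude number Fr = V/√(g·D_h) = 1.753/√(9.81×0.82) = 0.618, which is less than 1, so the flow is subcritical.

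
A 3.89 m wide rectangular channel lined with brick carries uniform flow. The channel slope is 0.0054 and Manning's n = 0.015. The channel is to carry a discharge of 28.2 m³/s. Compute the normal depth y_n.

Manning's equation rearranged: A R^(2/3) = nQ / (1·√S) = 0.015 × 28.2 / (√0.0054) = 5.756.
Try y = 2.05 m: A R^(2/3) = 7.964 — too large.
Try y = 1.61 m: A R^(2/3) = 5.755 — ≈ 5.756.

y_n = 1.61 m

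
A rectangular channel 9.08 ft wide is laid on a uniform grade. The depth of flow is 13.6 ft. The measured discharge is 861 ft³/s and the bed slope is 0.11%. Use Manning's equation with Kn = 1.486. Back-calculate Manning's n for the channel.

Flow area A = b·y = 9.08 × 13.6 = 123.5 ft². Wetted perimeter P = b + 2y = 9.08 + 2×13.6 = 36.28 ft.
Hydraulic radius R = A/P = 123.5/36.28 = 3.404 ft.
Rearranging Manning's equation: n = (1.486/Q) A R^(2/3) S^(1/2) = (1.486/861) × 123.5 × 3.404^(2/3) × √0.0011 = 0.016.

n = 0.016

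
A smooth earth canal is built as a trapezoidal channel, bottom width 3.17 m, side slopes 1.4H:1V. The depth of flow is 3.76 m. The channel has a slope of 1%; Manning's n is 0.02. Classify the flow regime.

supercritical

With bottom width b = 3.17 m and side slope z = 1.4: A = (b + zy)y = (3.17 + 1.4×3.76)×3.76 = 31.71 m²; P = b + 2y√(1+z²) = 3.17 + 2×3.76×1.72 = 16.11 m.
Hydraulic radius R = A/P = 31.71/16.11 = 1.969 m.
V = (1/n) R^(2/3) √S = (1/0.02) × 1.969^(2/3) × √0.01 = 7.854 m/s. Hydraulic depth D_h = A/T = 31.71/13.7 = 2.315 m.
Froude number Fr = V/√(g·D_h) = 7.854/√(9.81×2.315) = 1.65, which is greater than 1, so the flow is supercritical.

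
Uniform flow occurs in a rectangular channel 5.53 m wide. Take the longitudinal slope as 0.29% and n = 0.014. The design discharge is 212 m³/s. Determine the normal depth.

Manning's equation rearranged: A R^(2/3) = nQ / (1·√S) = 0.014 × 212 / (√0.0029) = 55.11.
At y = 4.93 m: A R^(2/3) = 39.91 — too small.
At y = 6.98 m: A R^(2/3) = 60.87 — too large.
At y = 6.42 m: A R^(2/3) = 55.08 — close enough.

y_n = 6.42 m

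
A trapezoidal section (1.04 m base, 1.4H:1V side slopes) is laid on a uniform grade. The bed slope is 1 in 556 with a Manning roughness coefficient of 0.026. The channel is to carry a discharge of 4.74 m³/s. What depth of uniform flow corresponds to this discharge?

y_n = 1.31 m

Manning's equation rearranged: A R^(2/3) = nQ / (1·√S) = 0.026 × 4.74 / (√0.001799) = 2.906.
Trying y = 1.42 m: A R^(2/3) = 3.472 — over.
Trying y = 1.01 m: A R^(2/3) = 1.662 — short.
Trying y = 1.31 m: A R^(2/3) = 2.908 — ≈ 2.906.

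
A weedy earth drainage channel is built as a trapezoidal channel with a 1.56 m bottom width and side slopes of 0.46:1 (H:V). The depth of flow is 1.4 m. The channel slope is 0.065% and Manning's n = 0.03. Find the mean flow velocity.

With bottom width b = 1.56 m and side slope z = 0.46: A = (b + zy)y = (1.56 + 0.46×1.4)×1.4 = 3.086 m²; P = b + 2y√(1+z²) = 1.56 + 2×1.4×1.101 = 4.642 m.
Hydraulic radius R = A/P = 3.086/4.642 = 0.6647 m.
From Manning's equation, V = (1/n) R^(2/3) S^(1/2) = (1/0.03) × 0.6647^(2/3) × 0.00065^(1/2) = 0.647 m/s.

V = 0.647 m/s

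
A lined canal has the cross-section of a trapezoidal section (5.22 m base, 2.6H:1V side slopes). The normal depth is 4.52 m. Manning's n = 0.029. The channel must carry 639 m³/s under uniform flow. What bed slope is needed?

With bottom width b = 5.22 m and side slope z = 2.6: A = (b + zy)y = (5.22 + 2.6×4.52)×4.52 = 76.71 m²; P = b + 2y√(1+z²) = 5.22 + 2×4.52×2.786 = 30.4 m.
Hydraulic radius R = A/P = 76.71/30.4 = 2.523 m.
From Manning's equation, S = [nQ / (1 A R^(2/3))]² = [0.029 × 639 / (1 × 76.71 × 2.523^(2/3))]² = 0.017.

S = 0.017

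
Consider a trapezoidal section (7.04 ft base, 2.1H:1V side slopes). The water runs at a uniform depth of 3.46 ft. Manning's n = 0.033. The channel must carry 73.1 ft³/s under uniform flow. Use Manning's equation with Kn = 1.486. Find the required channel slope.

S = 0.00039

With bottom width b = 7.04 ft and side slope z = 2.1: A = (b + zy)y = (7.04 + 2.1×3.46)×3.46 = 49.5 ft²; P = b + 2y√(1+z²) = 7.04 + 2×3.46×2.326 = 23.14 ft.
Hydraulic radius R = A/P = 49.5/23.14 = 2.14 ft.
From Manning's equation, S = [nQ / (1.486 A R^(2/3))]² = [0.033 × 73.1 / (1.486 × 49.5 × 2.14^(2/3))]² = 0.00039.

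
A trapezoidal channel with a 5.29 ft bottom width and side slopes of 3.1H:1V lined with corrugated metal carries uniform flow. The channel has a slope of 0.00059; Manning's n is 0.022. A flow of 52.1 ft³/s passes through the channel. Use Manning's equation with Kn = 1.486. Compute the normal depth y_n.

Manning's equation rearranged: A R^(2/3) = nQ / (1.486·√S) = 0.022 × 52.1 / (1.486 × √0.00059) = 31.76.
Trying y = 2.47 ft: A R^(2/3) = 41.82 — too large.
Trying y = 1.75 ft: A R^(2/3) = 20.26 — too small.
Trying y = 2.17 ft: A R^(2/3) = 31.73 — matches.

y_n = 2.17 ft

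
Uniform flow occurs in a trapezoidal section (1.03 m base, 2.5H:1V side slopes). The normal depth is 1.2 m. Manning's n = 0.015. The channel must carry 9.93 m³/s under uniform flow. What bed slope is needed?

With bottom width b = 1.03 m and side slope z = 2.5: A = (b + zy)y = (1.03 + 2.5×1.2)×1.2 = 4.836 m²; P = b + 2y√(1+z²) = 1.03 + 2×1.2×2.693 = 7.492 m.
Hydraulic radius R = A/P = 4.836/7.492 = 0.6455 m.
From Manning's equation, S = [nQ / (1 A R^(2/3))]² = [0.015 × 9.93 / (1 × 4.836 × 0.6455^(2/3))]² = 0.0017.

S = 0.0017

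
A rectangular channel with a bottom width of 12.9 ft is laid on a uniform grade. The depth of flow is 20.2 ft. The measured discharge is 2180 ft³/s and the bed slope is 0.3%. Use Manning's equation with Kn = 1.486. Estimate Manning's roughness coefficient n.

Flow area A = b·y = 12.9 × 20.2 = 260.6 ft². Wetted perimeter P = b + 2y = 12.9 + 2×20.2 = 53.3 ft.
Hydraulic radius R = A/P = 260.6/53.3 = 4.889 ft.
Rearranging Manning's equation: n = (1.486/Q) A R^(2/3) S^(1/2) = (1.486/2180) × 260.6 × 4.889^(2/3) × √0.003 = 0.028.

n = 0.028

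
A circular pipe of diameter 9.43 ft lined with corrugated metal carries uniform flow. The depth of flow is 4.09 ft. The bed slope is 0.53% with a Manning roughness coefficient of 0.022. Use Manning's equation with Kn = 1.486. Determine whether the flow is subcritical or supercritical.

subcritical

For a circular section of diameter D = 9.43 ft at depth y = 4.09 ft, the central angle is θ = 2 arccos(1 − 2y/D) = 2.876 rad. Then A = (D²/8)(θ − sin θ) = 29.04 ft² and P = Dθ/2 = 13.56 ft.
Hydraulic radius R = A/P = 29.04/13.56 = 2.142 ft.
V = (1.486/n) R^(2/3) √S = (1.486/0.022) × 2.142^(2/3) × √0.0053 = 8.171 ft/s. Hydraulic depth D_h = A/T = 29.04/9.347 = 3.107 ft.
Froude number Fr = V/√(g·D_h) = 8.171/√(32.2×3.107) = 0.817, which is less than 1, so the flow is subcritical.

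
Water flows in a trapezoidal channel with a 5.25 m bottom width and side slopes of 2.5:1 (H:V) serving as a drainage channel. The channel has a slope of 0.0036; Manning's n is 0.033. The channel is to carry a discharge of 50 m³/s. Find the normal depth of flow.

Manning's equation rearranged: A R^(2/3) = nQ / (1·√S) = 0.033 × 50 / (√0.0036) = 27.5.
At y = 1.83 m: A R^(2/3) = 20.19 — short.
At y = 2.33 m: A R^(2/3) = 33.06 — over.
At y = 2.13 m: A R^(2/3) = 27.47 — matches.

y_n = 2.13 m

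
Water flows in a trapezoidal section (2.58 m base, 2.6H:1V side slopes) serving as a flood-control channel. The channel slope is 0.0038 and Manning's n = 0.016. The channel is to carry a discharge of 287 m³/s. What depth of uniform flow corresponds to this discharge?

y_n = 3.79 m

Manning's equation rearranged: A R^(2/3) = nQ / (1·√S) = 0.016 × 287 / (√0.0038) = 74.49.
At y = 4.71 m: A R^(2/3) = 126 — over.
At y = 3.79 m: A R^(2/3) = 74.53 — close enough.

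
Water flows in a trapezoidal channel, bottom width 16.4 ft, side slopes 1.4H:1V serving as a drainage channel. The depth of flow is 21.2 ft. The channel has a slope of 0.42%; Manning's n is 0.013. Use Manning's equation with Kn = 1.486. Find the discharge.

With bottom width b = 16.4 ft and side slope z = 1.4: A = (b + zy)y = (16.4 + 1.4×21.2)×21.2 = 976.9 ft²; P = b + 2y√(1+z²) = 16.4 + 2×21.2×1.72 = 89.35 ft.
Hydraulic radius R = A/P = 976.9/89.35 = 10.93 ft.
Manning's equation: Q = (1.486/n) A R^(2/3) S^(1/2) = (1.486/0.013) × 976.9 × 10.93^(2/3) × 0.0042^(1/2) = 35600 ft³/s.

Q = 35600 ft³/s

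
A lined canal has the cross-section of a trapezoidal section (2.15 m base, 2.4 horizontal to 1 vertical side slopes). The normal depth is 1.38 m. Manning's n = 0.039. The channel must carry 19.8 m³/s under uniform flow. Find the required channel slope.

S = 0.0139

With bottom width b = 2.15 m and side slope z = 2.4: A = (b + zy)y = (2.15 + 2.4×1.38)×1.38 = 7.538 m²; P = b + 2y√(1+z²) = 2.15 + 2×1.38×2.6 = 9.326 m.
Hydraulic radius R = A/P = 7.538/9.326 = 0.8082 m.
From Manning's equation, S = [nQ / (1 A R^(2/3))]² = [0.039 × 19.8 / (1 × 7.538 × 0.8082^(2/3))]² = 0.0139.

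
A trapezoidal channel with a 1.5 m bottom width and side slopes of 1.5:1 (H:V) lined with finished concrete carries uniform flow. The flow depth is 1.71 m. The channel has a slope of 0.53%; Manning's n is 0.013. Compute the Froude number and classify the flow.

With bottom width b = 1.5 m and side slope z = 1.5: A = (b + zy)y = (1.5 + 1.5×1.71)×1.71 = 6.951 m²; P = b + 2y√(1+z²) = 1.5 + 2×1.71×1.803 = 7.665 m.
Hydraulic radius R = A/P = 6.951/7.665 = 0.9068 m.
V = (1/n) R^(2/3) √S = (1/0.013) × 0.9068^(2/3) × √0.0053 = 5.247 m/s. Hydraulic depth D_h = A/T = 6.951/6.63 = 1.048 m.
Froude number Fr = V/√(g·D_h) = 5.247/√(9.81×1.048) = 1.64, which is greater than 1, so the flow is supercritical.

supercritical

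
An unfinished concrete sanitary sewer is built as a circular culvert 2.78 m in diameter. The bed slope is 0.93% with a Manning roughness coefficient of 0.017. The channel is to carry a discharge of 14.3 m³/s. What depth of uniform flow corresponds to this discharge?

y_n = 1.44 m

Manning's equation rearranged: A R^(2/3) = nQ / (1·√S) = 0.017 × 14.3 / (√0.0093) = 2.521.
Trying y = 1.59 m: A R^(2/3) = 2.97 — over.
Trying y = 1.44 m: A R^(2/3) = 2.527 — ≈ 2.521.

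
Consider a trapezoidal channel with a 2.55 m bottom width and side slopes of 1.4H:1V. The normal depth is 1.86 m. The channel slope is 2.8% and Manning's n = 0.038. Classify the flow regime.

supercritical

With bottom width b = 2.55 m and side slope z = 1.4: A = (b + zy)y = (2.55 + 1.4×1.86)×1.86 = 9.586 m²; P = b + 2y√(1+z²) = 2.55 + 2×1.86×1.72 = 8.95 m.
Hydraulic radius R = A/P = 9.586/8.95 = 1.071 m.
V = (1/n) R^(2/3) √S = (1/0.038) × 1.071^(2/3) × √0.028 = 4.61 m/s. Hydraulic depth D_h = A/T = 9.586/7.758 = 1.236 m.
Froude number Fr = V/√(g·D_h) = 4.61/√(9.81×1.236) = 1.32, which is greater than 1, so the flow is supercritical.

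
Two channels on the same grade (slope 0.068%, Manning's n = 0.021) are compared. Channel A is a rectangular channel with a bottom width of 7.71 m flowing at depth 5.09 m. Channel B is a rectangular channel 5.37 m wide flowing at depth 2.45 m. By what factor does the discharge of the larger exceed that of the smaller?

4.27

Channel A: Flow area A = b·y = 7.71 × 5.09 = 39.24 m². Wetted perimeter P = b + 2y = 7.71 + 2×5.09 = 17.89 m. Hydraulic radius R = A/P = 39.24/17.89 = 2.194 m. Q_A = (1/0.021)·39.24·2.194^(2/3)·√0.00068 = 82.27 m³/s.
Channel B: Flow area A = b·y = 5.37 × 2.45 = 13.16 m². Wetted perimeter P = b + 2y = 5.37 + 2×2.45 = 10.27 m. Hydraulic radius R = A/P = 13.16/10.27 = 1.281 m. Q_B = (1/0.021)·13.16·1.281^(2/3)·√0.00068 = 19.27 m³/s.
The larger discharge is 82.27 m³/s and the smaller is 19.27 m³/s; the ratio is 4.27.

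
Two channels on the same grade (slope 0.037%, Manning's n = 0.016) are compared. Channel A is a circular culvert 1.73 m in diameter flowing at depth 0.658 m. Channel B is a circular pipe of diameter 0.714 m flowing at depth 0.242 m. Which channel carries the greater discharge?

Channel A: For a circular section of diameter D = 1.73 m at depth y = 0.658 m, the central angle is θ = 2 arccos(1 − 2y/D) = 2.658 rad. Then A = (D²/8)(θ − sin θ) = 0.8206 m² and P = Dθ/2 = 2.299 m. Hydraulic radius R = A/P = 0.8206/2.299 = 0.3569 m. Q_A = (1/0.016)·0.8206·0.3569^(2/3)·√0.00037 = 0.4964 m³/s.
Channel B: For a circular section of diameter D = 0.714 m at depth y = 0.242 m, the central angle is θ = 2 arccos(1 − 2y/D) = 2.486 rad. Then A = (D²/8)(θ − sin θ) = 0.1195 m² and P = Dθ/2 = 0.8874 m. Hydraulic radius R = A/P = 0.1195/0.8874 = 0.1347 m. Q_B = (1/0.016)·0.1195·0.1347^(2/3)·√0.00037 = 0.03776 m³/s.
Q_A = 0.4964 m³/s vs Q_B = 0.03776 m³/s, so channel A carries more.

channel A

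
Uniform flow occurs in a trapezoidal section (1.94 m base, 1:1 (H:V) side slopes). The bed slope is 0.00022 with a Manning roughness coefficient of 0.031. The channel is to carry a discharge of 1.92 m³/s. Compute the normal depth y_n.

Manning's equation rearranged: A R^(2/3) = nQ / (1·√S) = 0.031 × 1.92 / (√0.00022) = 4.013.
At y = 1.72 m: A R^(2/3) = 5.977 — too large.
At y = 1.06 m: A R^(2/3) = 2.371 — too small.
At y = 1.4 m: A R^(2/3) = 4.005 — matches.

y_n = 1.4 m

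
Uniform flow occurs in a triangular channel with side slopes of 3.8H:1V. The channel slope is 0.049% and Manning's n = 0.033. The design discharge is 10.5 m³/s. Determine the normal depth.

Manning's equation rearranged: A R^(2/3) = nQ / (1·√S) = 0.033 × 10.5 / (√0.00049) = 15.65.
Try y = 1.65 m: A R^(2/3) = 8.899 — low.
Try y = 2.23 m: A R^(2/3) = 19.87 — high.
Try y = 2.04 m: A R^(2/3) = 15.67 — ≈ 15.65.

y_n = 2.04 m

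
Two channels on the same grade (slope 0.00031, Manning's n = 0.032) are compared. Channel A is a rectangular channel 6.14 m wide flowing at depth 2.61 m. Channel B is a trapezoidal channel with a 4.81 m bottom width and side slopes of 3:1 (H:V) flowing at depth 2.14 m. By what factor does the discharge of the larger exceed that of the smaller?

Channel A: Flow area A = b·y = 6.14 × 2.61 = 16.03 m². Wetted perimeter P = b + 2y = 6.14 + 2×2.61 = 11.36 m. Hydraulic radius R = A/P = 16.03/11.36 = 1.411 m. Q_A = (1/0.032)·16.03·1.411^(2/3)·√0.00031 = 11.09 m³/s.
Channel B: With bottom width b = 4.81 m and side slope z = 3: A = (b + zy)y = (4.81 + 3×2.14)×2.14 = 24.03 m²; P = b + 2y√(1+z²) = 4.81 + 2×2.14×3.162 = 18.34 m. Hydraulic radius R = A/P = 24.03/18.34 = 1.31 m. Q_B = (1/0.032)·24.03·1.31^(2/3)·√0.00031 = 15.83 m³/s.
The larger discharge is 15.83 m³/s and the smaller is 11.09 m³/s; the ratio is 1.43.

1.43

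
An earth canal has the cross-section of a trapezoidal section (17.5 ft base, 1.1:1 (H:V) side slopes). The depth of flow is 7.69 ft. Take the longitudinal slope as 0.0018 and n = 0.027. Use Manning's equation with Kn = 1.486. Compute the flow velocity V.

V = 6.78 ft/s

With bottom width b = 17.5 ft and side slope z = 1.1: A = (b + zy)y = (17.5 + 1.1×7.69)×7.69 = 199.6 ft²; P = b + 2y√(1+z²) = 17.5 + 2×7.69×1.487 = 40.36 ft.
Hydraulic radius R = A/P = 199.6/40.36 = 4.946 ft.
From Manning's equation, V = (1.486/n) R^(2/3) S^(1/2) = (1.486/0.027) × 4.946^(2/3) × 0.0018^(1/2) = 6.78 ft/s.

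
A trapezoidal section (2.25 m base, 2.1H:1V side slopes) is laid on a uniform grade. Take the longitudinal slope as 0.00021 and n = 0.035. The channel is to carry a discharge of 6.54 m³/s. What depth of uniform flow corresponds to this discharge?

Manning's equation rearranged: A R^(2/3) = nQ / (1·√S) = 0.035 × 6.54 / (√0.00021) = 15.8.
At y = 1.7 m: A R^(2/3) = 9.722 — short.
At y = 2.67 m: A R^(2/3) = 26.63 — over.
At y = 2.12 m: A R^(2/3) = 15.8 — matches.

y_n = 2.12 m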